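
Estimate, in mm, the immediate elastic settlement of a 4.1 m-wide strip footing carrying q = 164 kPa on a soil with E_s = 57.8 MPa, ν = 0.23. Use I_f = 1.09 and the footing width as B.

Immediate (elastic) settlement: S_e = q·B·(1−ν²)/E_s · I_f.
E_s = 57.8 MPa = 57800 kPa.
S_e = 164 × 4.1 × (1 − 0.23²) / 57800 × 1.09
    = 164 × 4.1 × 0.9471 / 57800 × 1.09
    = 0.01201 m = 12.01 mm

S_e ≈ 12 mm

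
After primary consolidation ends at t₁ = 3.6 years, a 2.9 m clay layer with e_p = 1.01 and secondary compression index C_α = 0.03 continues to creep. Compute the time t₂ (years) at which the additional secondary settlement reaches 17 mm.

S_s = C_α·H/(1+e_p)·log₁₀(t₂/t₁) ⇒ log₁₀(t₂/t₁) = S_s·(1+e_p)/(C_α·H).
log₁₀(t₂/t₁) = 0.017 × (1+1.01) / (0.03×2.9) = 0.3928
t₂ = t₁ × 10^0.3928 = 3.6 × 2.47 = 8.893 years

t₂ ≈ 8.89 years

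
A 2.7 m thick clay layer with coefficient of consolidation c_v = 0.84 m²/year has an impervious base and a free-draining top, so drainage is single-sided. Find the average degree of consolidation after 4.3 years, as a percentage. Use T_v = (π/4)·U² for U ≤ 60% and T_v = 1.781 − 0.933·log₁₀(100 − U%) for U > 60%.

Drainage path length: H_d = H = 2.7 m (single drainage).
T_v = c_v·t/H_d² = 0.84×4.3/2.7² = 0.49547.
T_v = 0.49547 corresponds to the U > 60% branch:
U = 1 − 10^((1.781 − T_v)/0.933)/100 = 0.7613

U ≈ 76.1 %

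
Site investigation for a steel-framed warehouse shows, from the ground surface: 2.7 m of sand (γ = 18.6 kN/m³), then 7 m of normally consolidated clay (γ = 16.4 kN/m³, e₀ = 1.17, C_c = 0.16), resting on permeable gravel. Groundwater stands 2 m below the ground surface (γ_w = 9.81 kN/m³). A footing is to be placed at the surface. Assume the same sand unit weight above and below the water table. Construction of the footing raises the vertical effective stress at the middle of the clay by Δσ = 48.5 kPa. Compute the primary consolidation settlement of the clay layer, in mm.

Mid-depth of clay below the ground surface: z = 2.7 + 7/2 = 6.2 m.
Total vertical stress at mid-clay: σ_v = 18.6×2.7 + 16.4×3.5 = 107.62 kPa.
Pore pressure: u = 9.81×(6.2 − 2) = 41.202 kPa.
Initial effective stress: σ'_0 = σ_v − u = 107.62 − 41.202 = 66.418 kPa.
Final effective stress: σ'_f = σ'_0 + Δσ = 66.418 + 48.5 = 114.92 kPa.
Normally consolidated clay, so the full stress increment lies on the virgin compression line:
S_c = C_c·H/(1+e₀)·log₁₀(σ'_f/σ'_0) = 0.16×7/(1+1.17)×log₁₀(114.92/66.418)
    = 0.51613 × 0.23811 = 0.1229 m

S_c ≈ 123 mm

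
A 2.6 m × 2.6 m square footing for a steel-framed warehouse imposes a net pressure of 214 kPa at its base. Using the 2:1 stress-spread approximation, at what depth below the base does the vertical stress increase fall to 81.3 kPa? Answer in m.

z ≈ 1.62 m

2:1 spreading — at depth z the loaded area has grown by z in each plan dimension:
qB²/(B+z)² = Δσ_z ⇒ z = B(√(q/Δσ_z) − 1) = 2.6×(√(214/81.3) − 1) = 1.618 m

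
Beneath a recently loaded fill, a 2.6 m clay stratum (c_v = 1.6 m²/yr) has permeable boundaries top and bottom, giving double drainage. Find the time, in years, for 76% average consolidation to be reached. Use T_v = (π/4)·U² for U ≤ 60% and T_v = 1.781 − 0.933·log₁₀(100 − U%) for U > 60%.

t ≈ 0.521 years

Drainage path length: H_d = H/2 = 1.3 m (double drainage).
U > 60%: T_v = 1.781 − 0.933·log₁₀(100 − 76) = 0.49326.
t = T_v·H_d²/c_v = 0.49326×1.3²/1.6 = 0.521 years.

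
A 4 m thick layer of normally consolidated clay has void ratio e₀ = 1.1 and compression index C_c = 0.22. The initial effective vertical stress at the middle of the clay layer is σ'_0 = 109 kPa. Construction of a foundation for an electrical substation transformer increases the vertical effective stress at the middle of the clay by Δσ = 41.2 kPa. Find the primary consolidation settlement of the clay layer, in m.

S_c ≈ 0.0583 m

Final effective stress: σ'_f = σ'_0 + Δσ = 109 + 41.2 = 150.2 kPa.
Normally consolidated clay, so the full stress increment lies on the virgin compression line:
S_c = C_c·H/(1+e₀)·log₁₀(σ'_f/σ'_0) = 0.22×4/(1+1.1)×log₁₀(150.2/109)
    = 0.41905 × 0.13924 = 0.05835 m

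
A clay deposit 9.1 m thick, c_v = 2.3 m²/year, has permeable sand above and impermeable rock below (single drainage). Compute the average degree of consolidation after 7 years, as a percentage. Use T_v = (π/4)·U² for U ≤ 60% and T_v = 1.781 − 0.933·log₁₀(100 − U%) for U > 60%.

Drainage path length: H_d = H = 9.1 m (single drainage).
T_v = c_v·t/H_d² = 2.3×7/9.1² = 0.19442.
T_v = 0.19442 corresponds to the U ≤ 60% branch:
U = √(4T_v/π) = 0.4975

U ≈ 49.8 %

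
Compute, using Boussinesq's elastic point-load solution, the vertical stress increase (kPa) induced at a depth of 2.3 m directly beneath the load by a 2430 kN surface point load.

Boussinesq vertical stress below a point load on an elastic half-space:
Δσ_z = 3P/(2πz²) · [1 + (r/z)²]^(−5/2)
r/z = 0/2.3 = 0; [1+(r/z)²]^(−5/2) = 1.
Δσ_z = 3×2430/(2π×2.3²) × 1 = 219.33 × 1 = 219.3 kPa

Δσ_z ≈ 219 kPa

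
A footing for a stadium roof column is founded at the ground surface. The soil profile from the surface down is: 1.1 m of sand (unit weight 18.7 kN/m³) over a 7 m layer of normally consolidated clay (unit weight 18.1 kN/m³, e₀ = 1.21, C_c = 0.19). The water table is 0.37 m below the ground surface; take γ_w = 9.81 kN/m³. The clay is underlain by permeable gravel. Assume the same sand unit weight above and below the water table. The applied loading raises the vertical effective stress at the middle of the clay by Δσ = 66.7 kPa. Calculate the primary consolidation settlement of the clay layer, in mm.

Mid-depth of clay below the ground surface: z = 1.1 + 7/2 = 4.6 m.
Total vertical stress at mid-clay: σ_v = 18.7×1.1 + 18.1×3.5 = 83.92 kPa.
Pore pressure: u = 9.81×(4.6 − 0.37) = 41.496 kPa.
Initial effective stress: σ'_0 = σ_v − u = 83.92 − 41.496 = 42.424 kPa.
Final effective stress: σ'_f = σ'_0 + Δσ = 42.424 + 66.7 = 109.12 kPa.
Normally consolidated clay, so the full stress increment lies on the virgin compression line:
S_c = C_c·H/(1+e₀)·log₁₀(σ'_f/σ'_0) = 0.19×7/(1+1.21)×log₁₀(109.12/42.424)
    = 0.60181 × 0.41029 = 0.2469 m

S_c ≈ 247 mm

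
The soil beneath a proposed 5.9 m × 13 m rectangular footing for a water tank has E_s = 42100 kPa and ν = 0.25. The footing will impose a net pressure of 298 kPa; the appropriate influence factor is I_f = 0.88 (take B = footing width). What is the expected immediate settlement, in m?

Immediate (elastic) settlement: S_e = q·B·(1−ν²)/E_s · I_f.
S_e = 298 × 5.9 × (1 − 0.25²) / 42100 × 0.88
    = 298 × 5.9 × 0.9375 / 42100 × 0.88
    = 0.03445 m

S_e ≈ 0.0345 m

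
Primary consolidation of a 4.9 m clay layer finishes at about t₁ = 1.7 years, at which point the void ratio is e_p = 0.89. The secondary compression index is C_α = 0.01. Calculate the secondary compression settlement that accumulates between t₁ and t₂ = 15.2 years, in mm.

Secondary compression: S_s = C_α·H/(1+e_p)·log₁₀(t₂/t₁)
S_s = 0.01×4.9/(1+0.89)×log₁₀(15.2/1.7)
    = 0.02593 × 0.9514 = 0.02467 m

S_s ≈ 24.7 mm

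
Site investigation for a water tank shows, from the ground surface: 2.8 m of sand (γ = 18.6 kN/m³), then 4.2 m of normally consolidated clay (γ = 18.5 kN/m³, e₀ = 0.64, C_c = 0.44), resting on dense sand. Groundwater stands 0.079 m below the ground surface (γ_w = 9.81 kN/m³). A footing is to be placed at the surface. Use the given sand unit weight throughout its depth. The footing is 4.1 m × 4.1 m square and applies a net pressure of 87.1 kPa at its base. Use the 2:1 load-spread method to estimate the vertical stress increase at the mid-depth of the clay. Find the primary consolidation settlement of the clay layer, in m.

S_c ≈ 0.17 m

Mid-depth of clay below the ground surface: z = 2.8 + 4.2/2 = 4.9 m.
Total vertical stress at mid-clay: σ_v = 18.6×2.8 + 18.5×2.1 = 90.93 kPa.
Pore pressure: u = 9.81×(4.9 − 0.079) = 47.294 kPa.
Initial effective stress: σ'_0 = σ_v − u = 90.93 − 47.294 = 43.636 kPa.
Stress increase at mid-clay by the 2:1 spreading method:
Δσ = qBL/((B+z)(L+z)) = 87.1×4.1×4.1/((4.1+4.9)(4.1+4.9)) = 18.076 kPa
Final effective stress: σ'_f = σ'_0 + Δσ = 43.636 + 18.076 = 61.712 kPa.
Normally consolidated clay, so the full stress increment lies on the virgin compression line:
S_c = C_c·H/(1+e₀)·log₁₀(σ'_f/σ'_0) = 0.44×4.2/(1+0.64)×log₁₀(61.712/43.636)
    = 1.1268 × 0.15052 = 0.1696 m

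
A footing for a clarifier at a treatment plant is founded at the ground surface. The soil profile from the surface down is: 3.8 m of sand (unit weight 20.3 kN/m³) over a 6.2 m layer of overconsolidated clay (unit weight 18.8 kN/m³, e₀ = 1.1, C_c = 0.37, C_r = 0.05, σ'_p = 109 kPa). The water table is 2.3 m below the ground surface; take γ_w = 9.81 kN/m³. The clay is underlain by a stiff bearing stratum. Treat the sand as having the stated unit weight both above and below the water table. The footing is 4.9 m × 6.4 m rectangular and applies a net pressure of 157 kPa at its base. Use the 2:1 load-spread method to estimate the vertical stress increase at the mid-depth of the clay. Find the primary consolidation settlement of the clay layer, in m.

Mid-depth of clay below the ground surface: z = 3.8 + 6.2/2 = 6.9 m.
Total vertical stress at mid-clay: σ_v = 20.3×3.8 + 18.8×3.1 = 135.42 kPa.
Pore pressure: u = 9.81×(6.9 − 2.3) = 45.126 kPa.
Initial effective stress: σ'_0 = σ_v − u = 135.42 − 45.126 = 90.294 kPa.
Stress increase at mid-clay by the 2:1 spreading method:
Δσ = qBL/((B+z)(L+z)) = 157×4.9×6.4/((4.9+6.9)(6.4+6.9)) = 31.372 kPa
Final effective stress: σ'_f = 90.294 + 31.372 = 121.67 kPa.
σ'_f = 121.67 > σ'_p = 109 kPa, so the stress path crosses the preconsolidation pressure — recompression up to σ'_p, then virgin compression beyond:
S_c = H/(1+e₀)·[C_r·log₁₀(σ'_p/σ'_0) + C_c·log₁₀(σ'_f/σ'_p)]
    = 6.2/2.1 × [0.05×log₁₀(109/90.294) + 0.37×log₁₀(121.67/109)]
    = 2.9524 × [0.0040884 + 0.01767] = 0.06424 m

S_c ≈ 0.0642 m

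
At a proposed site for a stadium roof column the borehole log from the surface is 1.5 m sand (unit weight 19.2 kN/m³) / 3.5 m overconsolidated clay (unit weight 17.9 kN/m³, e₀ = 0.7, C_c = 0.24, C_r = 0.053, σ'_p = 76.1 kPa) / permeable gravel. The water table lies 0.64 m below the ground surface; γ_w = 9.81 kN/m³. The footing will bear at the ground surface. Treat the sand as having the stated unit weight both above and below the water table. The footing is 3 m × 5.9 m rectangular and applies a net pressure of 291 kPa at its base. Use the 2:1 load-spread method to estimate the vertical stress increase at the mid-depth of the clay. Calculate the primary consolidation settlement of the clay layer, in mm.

Mid-depth of clay below the ground surface: z = 1.5 + 3.5/2 = 3.25 m.
Total vertical stress at mid-clay: σ_v = 19.2×1.5 + 17.9×1.75 = 60.125 kPa.
Pore pressure: u = 9.81×(3.25 − 0.64) = 25.604 kPa.
Initial effective stress: σ'_0 = σ_v − u = 60.125 − 25.604 = 34.521 kPa.
Stress increase at mid-clay by the 2:1 spreading method:
Δσ = qBL/((B+z)(L+z)) = 291×3×5.9/((3+3.25)(5.9+3.25)) = 90.067 kPa
Final effective stress: σ'_f = 34.521 + 90.067 = 124.59 kPa.
σ'_f = 124.59 > σ'_p = 76.1 kPa, so the stress path crosses the preconsolidation pressure — recompression up to σ'_p, then virgin compression beyond:
S_c = H/(1+e₀)·[C_r·log₁₀(σ'_p/σ'_0) + C_c·log₁₀(σ'_f/σ'_p)]
    = 3.5/1.7 × [0.053×log₁₀(76.1/34.521) + 0.24×log₁₀(124.59/76.1)]
    = 2.0588 × [0.018195 + 0.051384] = 0.1432 m

S_c ≈ 143 mm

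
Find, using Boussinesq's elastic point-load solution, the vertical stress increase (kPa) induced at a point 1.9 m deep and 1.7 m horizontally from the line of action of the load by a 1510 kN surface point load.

Δσ_z ≈ 45.9 kPa

Boussinesq vertical stress below a point load on an elastic half-space:
Δσ_z = 3P/(2πz²) · [1 + (r/z)²]^(−5/2)
r/z = 1.7/1.9 = 0.89474; [1+(r/z)²]^(−5/2) = 0.22987.
Δσ_z = 3×1510/(2π×1.9²) × 0.22987 = 199.72 × 0.22987 = 45.91 kPa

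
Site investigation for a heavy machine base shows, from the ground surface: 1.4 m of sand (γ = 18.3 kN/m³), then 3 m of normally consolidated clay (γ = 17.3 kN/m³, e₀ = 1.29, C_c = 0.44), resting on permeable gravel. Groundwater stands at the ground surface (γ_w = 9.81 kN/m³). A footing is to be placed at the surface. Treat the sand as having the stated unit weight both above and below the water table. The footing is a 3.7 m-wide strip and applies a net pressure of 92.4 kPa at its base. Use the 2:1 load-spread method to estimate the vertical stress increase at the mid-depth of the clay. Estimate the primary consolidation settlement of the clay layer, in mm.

S_c ≈ 294 mm

Mid-depth of clay below the ground surface: z = 1.4 + 3/2 = 2.9 m.
Total vertical stress at mid-clay: σ_v = 18.3×1.4 + 17.3×1.5 = 51.57 kPa.
Pore pressure: u = 9.81×(2.9 − 0) = 28.449 kPa.
Initial effective stress: σ'_0 = σ_v − u = 51.57 − 28.449 = 23.121 kPa.
Stress increase at mid-clay by the 2:1 spreading method:
Δσ = qB/(B+z) = 92.4×3.7/(3.7+2.9) = 51.8 kPa
Final effective stress: σ'_f = σ'_0 + Δσ = 23.121 + 51.8 = 74.921 kPa.
Normally consolidated clay, so the full stress increment lies on the virgin compression line:
S_c = C_c·H/(1+e₀)·log₁₀(σ'_f/σ'_0) = 0.44×3/(1+1.29)×log₁₀(74.921/23.121)
    = 0.57642 × 0.5106 = 0.2943 m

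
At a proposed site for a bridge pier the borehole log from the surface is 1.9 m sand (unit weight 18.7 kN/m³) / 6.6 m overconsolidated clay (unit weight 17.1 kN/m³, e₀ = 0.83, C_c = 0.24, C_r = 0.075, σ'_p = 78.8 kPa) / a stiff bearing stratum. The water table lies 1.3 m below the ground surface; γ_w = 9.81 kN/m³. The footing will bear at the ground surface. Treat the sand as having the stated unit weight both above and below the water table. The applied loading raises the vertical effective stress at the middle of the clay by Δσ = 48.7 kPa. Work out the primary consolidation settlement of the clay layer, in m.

S_c ≈ 0.144 m

Mid-depth of clay below the ground surface: z = 1.9 + 6.6/2 = 5.2 m.
Total vertical stress at mid-clay: σ_v = 18.7×1.9 + 17.1×3.3 = 91.96 kPa.
Pore pressure: u = 9.81×(5.2 − 1.3) = 38.259 kPa.
Initial effective stress: σ'_0 = σ_v − u = 91.96 − 38.259 = 53.701 kPa.
Final effective stress: σ'_f = 53.701 + 48.7 = 102.4 kPa.
σ'_f = 102.4 > σ'_p = 78.8 kPa, so the stress path crosses the preconsolidation pressure — recompression up to σ'_p, then virgin compression beyond:
S_c = H/(1+e₀)·[C_r·log₁₀(σ'_p/σ'_0) + C_c·log₁₀(σ'_f/σ'_p)]
    = 6.6/1.83 × [0.075×log₁₀(78.8/53.701) + 0.24×log₁₀(102.4/78.8)]
    = 3.6066 × [0.012491 + 0.027306] = 0.1435 m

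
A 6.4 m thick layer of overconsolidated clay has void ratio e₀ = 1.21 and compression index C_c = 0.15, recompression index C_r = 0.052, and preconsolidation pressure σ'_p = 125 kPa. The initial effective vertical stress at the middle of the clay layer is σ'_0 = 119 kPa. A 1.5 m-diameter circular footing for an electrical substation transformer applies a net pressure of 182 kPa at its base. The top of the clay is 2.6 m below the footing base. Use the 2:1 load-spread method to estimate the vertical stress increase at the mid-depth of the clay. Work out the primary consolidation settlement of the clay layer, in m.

S_c ≈ 0.00574 m

Mid-depth of clay below the footing base: z = 2.6 + 6.4/2 = 5.8 m.
Stress increase at mid-clay by the 2:1 spreading method:
Δσ ≈ qD²/(D+z)² = 182×1.5²/(1.5+5.8)² = 7.6844 kPa
Final effective stress: σ'_f = 119 + 7.6844 = 126.68 kPa.
σ'_f = 126.68 > σ'_p = 125 kPa, so the stress path crosses the preconsolidation pressure — recompression up to σ'_p, then virgin compression beyond:
S_c = H/(1+e₀)·[C_r·log₁₀(σ'_p/σ'_0) + C_c·log₁₀(σ'_f/σ'_p)]
    = 6.4/2.21 × [0.052×log₁₀(125/119) + 0.15×log₁₀(126.68/125)]
    = 2.8959 × [0.0011109 + 0.00086971] = 0.005736 m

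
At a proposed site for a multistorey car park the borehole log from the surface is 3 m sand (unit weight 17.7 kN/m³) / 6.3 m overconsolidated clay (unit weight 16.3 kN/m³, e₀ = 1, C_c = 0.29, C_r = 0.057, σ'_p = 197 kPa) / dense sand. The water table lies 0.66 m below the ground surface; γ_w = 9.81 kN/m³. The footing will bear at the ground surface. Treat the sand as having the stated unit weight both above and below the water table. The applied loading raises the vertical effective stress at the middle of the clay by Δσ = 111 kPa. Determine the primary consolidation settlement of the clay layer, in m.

S_c ≈ 0.0906 m

Mid-depth of clay below the ground surface: z = 3 + 6.3/2 = 6.15 m.
Total vertical stress at mid-clay: σ_v = 17.7×3 + 16.3×3.15 = 104.44 kPa.
Pore pressure: u = 9.81×(6.15 − 0.66) = 53.857 kPa.
Initial effective stress: σ'_0 = σ_v − u = 104.44 − 53.857 = 50.583 kPa.
Final effective stress: σ'_f = 50.583 + 111 = 161.58 kPa.
σ'_f = 161.58 ≤ σ'_p = 197 kPa, so the clay remains overconsolidated and only the recompression index applies:
S_c = C_r·H/(1+e₀)·log₁₀(σ'_f/σ'_0) = 0.057×6.3/2×log₁₀(161.58/50.583)
    = 0.17955 × 0.50438 = 0.09056 m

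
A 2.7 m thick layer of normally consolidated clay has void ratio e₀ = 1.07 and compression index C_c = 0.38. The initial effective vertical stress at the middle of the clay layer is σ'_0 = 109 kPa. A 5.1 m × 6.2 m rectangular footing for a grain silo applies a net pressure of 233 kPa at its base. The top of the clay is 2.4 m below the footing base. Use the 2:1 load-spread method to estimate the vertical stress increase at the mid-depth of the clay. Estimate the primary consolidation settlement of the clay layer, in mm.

Mid-depth of clay below the footing base: z = 2.4 + 2.7/2 = 3.75 m.
Stress increase at mid-clay by the 2:1 spreading method:
Δσ = qBL/((B+z)(L+z)) = 233×5.1×6.2/((5.1+3.75)(6.2+3.75)) = 83.666 kPa
Final effective stress: σ'_f = σ'_0 + Δσ = 109 + 83.666 = 192.67 kPa.
Normally consolidated clay, so the full stress increment lies on the virgin compression line:
S_c = C_c·H/(1+e₀)·log₁₀(σ'_f/σ'_0) = 0.38×2.7/(1+1.07)×log₁₀(192.67/109)
    = 0.49565 × 0.24739 = 0.1226 m

S_c ≈ 123 mm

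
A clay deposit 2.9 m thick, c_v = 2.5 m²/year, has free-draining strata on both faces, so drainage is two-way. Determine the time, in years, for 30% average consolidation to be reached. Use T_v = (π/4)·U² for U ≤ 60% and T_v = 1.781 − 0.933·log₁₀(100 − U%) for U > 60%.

t ≈ 0.0594 years

Drainage path length: H_d = H/2 = 1.45 m (double drainage).
U ≤ 60%: T_v = (π/4)·U² = (π/4)×0.3² = 0.070686.
t = T_v·H_d²/c_v = 0.070686×1.45²/2.5 = 0.05945 years.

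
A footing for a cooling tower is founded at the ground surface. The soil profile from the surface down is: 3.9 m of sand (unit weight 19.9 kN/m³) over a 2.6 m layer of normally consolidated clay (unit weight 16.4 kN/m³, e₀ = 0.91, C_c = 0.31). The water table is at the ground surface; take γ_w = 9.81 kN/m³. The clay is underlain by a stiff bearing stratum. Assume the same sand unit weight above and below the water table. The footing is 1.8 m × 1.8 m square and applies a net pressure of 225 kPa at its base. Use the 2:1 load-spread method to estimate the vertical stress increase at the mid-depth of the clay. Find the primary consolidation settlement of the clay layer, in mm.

Mid-depth of clay below the ground surface: z = 3.9 + 2.6/2 = 5.2 m.
Total vertical stress at mid-clay: σ_v = 19.9×3.9 + 16.4×1.3 = 98.93 kPa.
Pore pressure: u = 9.81×(5.2 − 0) = 51.012 kPa.
Initial effective stress: σ'_0 = σ_v − u = 98.93 − 51.012 = 47.918 kPa.
Stress increase at mid-clay by the 2:1 spreading method:
Δσ = qBL/((B+z)(L+z)) = 225×1.8×1.8/((1.8+5.2)(1.8+5.2)) = 14.878 kPa
Final effective stress: σ'_f = σ'_0 + Δσ = 47.918 + 14.878 = 62.796 kPa.
Normally consolidated clay, so the full stress increment lies on the virgin compression line:
S_c = C_c·H/(1+e₀)·log₁₀(σ'_f/σ'_0) = 0.31×2.6/(1+0.91)×log₁₀(62.796/47.918)
    = 0.42199 × 0.11743 = 0.04955 m

S_c ≈ 49.6 mm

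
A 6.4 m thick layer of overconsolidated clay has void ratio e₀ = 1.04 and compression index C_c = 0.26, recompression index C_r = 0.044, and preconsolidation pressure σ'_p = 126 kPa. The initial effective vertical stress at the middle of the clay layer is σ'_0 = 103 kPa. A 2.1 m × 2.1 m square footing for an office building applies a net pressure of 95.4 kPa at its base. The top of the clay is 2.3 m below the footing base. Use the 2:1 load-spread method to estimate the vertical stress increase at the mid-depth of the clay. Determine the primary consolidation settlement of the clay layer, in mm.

Mid-depth of clay below the footing base: z = 2.3 + 6.4/2 = 5.5 m.
Stress increase at mid-clay by the 2:1 spreading method:
Δσ = qBL/((B+z)(L+z)) = 95.4×2.1×2.1/((2.1+5.5)(2.1+5.5)) = 7.2838 kPa
Final effective stress: σ'_f = 103 + 7.2838 = 110.28 kPa.
σ'_f = 110.28 ≤ σ'_p = 126 kPa, so the clay remains overconsolidated and only the recompression index applies:
S_c = C_r·H/(1+e₀)·log₁₀(σ'_f/σ'_0) = 0.044×6.4/2.04×log₁₀(110.28/103)
    = 0.13804 × 0.02966 = 0.004094 m

S_c ≈ 4.09 mm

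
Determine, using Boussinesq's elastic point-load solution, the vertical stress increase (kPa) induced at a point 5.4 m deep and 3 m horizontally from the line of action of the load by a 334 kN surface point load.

Boussinesq vertical stress below a point load on an elastic half-space:
Δσ_z = 3P/(2πz²) · [1 + (r/z)²]^(−5/2)
r/z = 3/5.4 = 0.55556; [1+(r/z)²]^(−5/2) = 0.51044.
Δσ_z = 3×334/(2π×5.4²) × 0.51044 = 5.4689 × 0.51044 = 2.792 kPa

Δσ_z ≈ 2.79 kPa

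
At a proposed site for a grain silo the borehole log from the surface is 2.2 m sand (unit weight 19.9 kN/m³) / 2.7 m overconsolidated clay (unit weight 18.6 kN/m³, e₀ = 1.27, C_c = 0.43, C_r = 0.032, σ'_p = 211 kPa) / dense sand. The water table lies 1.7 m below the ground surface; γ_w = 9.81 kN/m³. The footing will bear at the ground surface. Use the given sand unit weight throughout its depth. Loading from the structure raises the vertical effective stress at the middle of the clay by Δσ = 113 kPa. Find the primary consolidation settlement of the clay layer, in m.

Mid-depth of clay below the ground surface: z = 2.2 + 2.7/2 = 3.55 m.
Total vertical stress at mid-clay: σ_v = 19.9×2.2 + 18.6×1.35 = 68.89 kPa.
Pore pressure: u = 9.81×(3.55 − 1.7) = 18.149 kPa.
Initial effective stress: σ'_0 = σ_v − u = 68.89 − 18.149 = 50.741 kPa.
Final effective stress: σ'_f = 50.741 + 113 = 163.74 kPa.
σ'_f = 163.74 ≤ σ'_p = 211 kPa, so the clay remains overconsolidated and only the recompression index applies:
S_c = C_r·H/(1+e₀)·log₁₀(σ'_f/σ'_0) = 0.032×2.7/2.27×log₁₀(163.74/50.741)
    = 0.038061 × 0.5088 = 0.01937 m

S_c ≈ 0.0194 m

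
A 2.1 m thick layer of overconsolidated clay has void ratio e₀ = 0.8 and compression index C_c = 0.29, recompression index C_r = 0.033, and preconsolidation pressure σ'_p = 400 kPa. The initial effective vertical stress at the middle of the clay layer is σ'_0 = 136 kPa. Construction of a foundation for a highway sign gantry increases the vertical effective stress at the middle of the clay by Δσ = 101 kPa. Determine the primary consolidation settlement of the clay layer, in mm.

Final effective stress: σ'_f = 136 + 101 = 237 kPa.
σ'_f = 237 ≤ σ'_p = 400 kPa, so the clay remains overconsolidated and only the recompression index applies:
S_c = C_r·H/(1+e₀)·log₁₀(σ'_f/σ'_0) = 0.033×2.1/1.8×log₁₀(237/136)
    = 0.038501 × 0.24121 = 0.009287 m

S_c ≈ 9.29 mm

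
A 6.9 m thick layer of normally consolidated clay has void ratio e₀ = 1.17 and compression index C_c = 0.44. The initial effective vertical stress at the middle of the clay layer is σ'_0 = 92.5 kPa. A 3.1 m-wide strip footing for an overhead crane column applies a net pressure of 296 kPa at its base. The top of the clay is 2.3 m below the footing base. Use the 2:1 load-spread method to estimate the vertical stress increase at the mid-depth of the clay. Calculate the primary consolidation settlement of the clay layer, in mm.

Mid-depth of clay below the footing base: z = 2.3 + 6.9/2 = 5.75 m.
Stress increase at mid-clay by the 2:1 spreading method:
Δσ = qB/(B+z) = 296×3.1/(3.1+5.75) = 103.68 kPa
Final effective stress: σ'_f = σ'_0 + Δσ = 92.5 + 103.68 = 196.18 kPa.
Normally consolidated clay, so the full stress increment lies on the virgin compression line:
S_c = C_c·H/(1+e₀)·log₁₀(σ'_f/σ'_0) = 0.44×6.9/(1+1.17)×log₁₀(196.18/92.5)
    = 1.3991 × 0.32651 = 0.4568 m

S_c ≈ 457 mm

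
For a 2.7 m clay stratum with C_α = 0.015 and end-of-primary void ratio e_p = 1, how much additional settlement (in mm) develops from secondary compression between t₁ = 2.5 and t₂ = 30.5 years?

S_s ≈ 22 mm

Secondary compression: S_s = C_α·H/(1+e_p)·log₁₀(t₂/t₁)
S_s = 0.015×2.7/(1+1)×log₁₀(30.5/2.5)
    = 0.02025 × 1.086 = 0.022 m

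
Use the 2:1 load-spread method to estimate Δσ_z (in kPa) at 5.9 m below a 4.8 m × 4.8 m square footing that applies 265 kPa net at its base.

Δσ_z ≈ 53.3 kPa

By the 2:1 method the load spreads at 1 horizontal : 2 vertical, so at depth z the loaded area has grown by z in each plan dimension:
Δσ = qBL/((B+z)(L+z)) = 265×4.8×4.8/((4.8+5.9)(4.8+5.9)) = 53.329 kPa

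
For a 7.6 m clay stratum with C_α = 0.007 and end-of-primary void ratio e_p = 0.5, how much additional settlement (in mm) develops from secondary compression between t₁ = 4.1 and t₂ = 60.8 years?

Secondary compression: S_s = C_α·H/(1+e_p)·log₁₀(t₂/t₁)
S_s = 0.007×7.6/(1+0.5)×log₁₀(60.8/4.1)
    = 0.03547 × 1.171 = 0.04154 m

S_s ≈ 41.5 mm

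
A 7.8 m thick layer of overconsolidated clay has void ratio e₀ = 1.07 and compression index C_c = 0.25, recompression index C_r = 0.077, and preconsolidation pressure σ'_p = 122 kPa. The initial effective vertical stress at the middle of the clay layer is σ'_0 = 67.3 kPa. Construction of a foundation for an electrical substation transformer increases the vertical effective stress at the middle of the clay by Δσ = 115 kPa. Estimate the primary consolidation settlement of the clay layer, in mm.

Final effective stress: σ'_f = 67.3 + 115 = 182.3 kPa.
σ'_f = 182.3 > σ'_p = 122 kPa, so the stress path crosses the preconsolidation pressure — recompression up to σ'_p, then virgin compression beyond:
S_c = H/(1+e₀)·[C_r·log₁₀(σ'_p/σ'_0) + C_c·log₁₀(σ'_f/σ'_p)]
    = 7.8/2.07 × [0.077×log₁₀(122/67.3) + 0.25×log₁₀(182.3/122)]
    = 3.7681 × [0.019893 + 0.043607] = 0.2393 m

S_c ≈ 239 mm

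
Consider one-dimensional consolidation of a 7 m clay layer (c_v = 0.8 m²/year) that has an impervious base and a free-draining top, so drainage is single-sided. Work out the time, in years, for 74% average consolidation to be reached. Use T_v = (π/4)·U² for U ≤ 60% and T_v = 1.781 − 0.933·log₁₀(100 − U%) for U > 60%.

t ≈ 28.2 years

Drainage path length: H_d = H = 7 m (single drainage).
U > 60%: T_v = 1.781 − 0.933·log₁₀(100 − 74) = 0.46083.
t = T_v·H_d²/c_v = 0.46083×7²/0.8 = 28.23 years.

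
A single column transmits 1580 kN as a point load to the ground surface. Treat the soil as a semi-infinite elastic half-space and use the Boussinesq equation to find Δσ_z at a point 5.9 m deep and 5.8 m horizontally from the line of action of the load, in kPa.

Δσ_z ≈ 4 kPa

Boussinesq vertical stress below a point load on an elastic half-space:
Δσ_z = 3P/(2πz²) · [1 + (r/z)²]^(−5/2)
r/z = 5.8/5.9 = 0.98305; [1+(r/z)²]^(−5/2) = 0.18443.
Δσ_z = 3×1580/(2π×5.9²) × 0.18443 = 21.672 × 0.18443 = 3.997 kPa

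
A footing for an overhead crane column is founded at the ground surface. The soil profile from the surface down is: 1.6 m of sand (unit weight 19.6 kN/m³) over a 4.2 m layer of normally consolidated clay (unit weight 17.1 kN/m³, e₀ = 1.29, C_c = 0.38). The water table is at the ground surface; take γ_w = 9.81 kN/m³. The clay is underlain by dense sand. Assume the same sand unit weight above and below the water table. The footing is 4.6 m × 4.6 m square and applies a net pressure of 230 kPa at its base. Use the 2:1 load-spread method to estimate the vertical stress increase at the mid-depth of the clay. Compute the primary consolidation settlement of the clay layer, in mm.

Mid-depth of clay below the ground surface: z = 1.6 + 4.2/2 = 3.7 m.
Total vertical stress at mid-clay: σ_v = 19.6×1.6 + 17.1×2.1 = 67.27 kPa.
Pore pressure: u = 9.81×(3.7 − 0) = 36.297 kPa.
Initial effective stress: σ'_0 = σ_v − u = 67.27 − 36.297 = 30.973 kPa.
Stress increase at mid-clay by the 2:1 spreading method:
Δσ = qBL/((B+z)(L+z)) = 230×4.6×4.6/((4.6+3.7)(4.6+3.7)) = 70.646 kPa
Final effective stress: σ'_f = σ'_0 + Δσ = 30.973 + 70.646 = 101.62 kPa.
Normally consolidated clay, so the full stress increment lies on the virgin compression line:
S_c = C_c·H/(1+e₀)·log₁₀(σ'_f/σ'_0) = 0.38×4.2/(1+1.29)×log₁₀(101.62/30.973)
    = 0.69694 × 0.516 = 0.3596 m

S_c ≈ 360 mm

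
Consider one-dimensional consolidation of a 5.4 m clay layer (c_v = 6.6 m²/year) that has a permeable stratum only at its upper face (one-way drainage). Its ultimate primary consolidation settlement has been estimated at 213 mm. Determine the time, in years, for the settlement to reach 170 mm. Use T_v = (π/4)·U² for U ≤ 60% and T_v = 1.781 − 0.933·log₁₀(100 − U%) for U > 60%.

t ≈ 2.49 years

Drainage path length: H_d = H = 5.4 m (single drainage).
U = S(t)/S_ult = 170/213 = 0.7981.
U > 60%: T_v = 1.781 − 0.933·log₁₀(100 − 79.812) = 0.56335.
t = T_v·H_d²/c_v = 0.56335×5.4²/6.6 = 2.489 years.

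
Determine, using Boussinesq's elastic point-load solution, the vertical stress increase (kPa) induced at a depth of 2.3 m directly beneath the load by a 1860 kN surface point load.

Boussinesq vertical stress below a point load on an elastic half-space:
Δσ_z = 3P/(2πz²) · [1 + (r/z)²]^(−5/2)
r/z = 0/2.3 = 0; [1+(r/z)²]^(−5/2) = 1.
Δσ_z = 3×1860/(2π×2.3²) × 1 = 167.88 × 1 = 167.9 kPa

Δσ_z ≈ 168 kPa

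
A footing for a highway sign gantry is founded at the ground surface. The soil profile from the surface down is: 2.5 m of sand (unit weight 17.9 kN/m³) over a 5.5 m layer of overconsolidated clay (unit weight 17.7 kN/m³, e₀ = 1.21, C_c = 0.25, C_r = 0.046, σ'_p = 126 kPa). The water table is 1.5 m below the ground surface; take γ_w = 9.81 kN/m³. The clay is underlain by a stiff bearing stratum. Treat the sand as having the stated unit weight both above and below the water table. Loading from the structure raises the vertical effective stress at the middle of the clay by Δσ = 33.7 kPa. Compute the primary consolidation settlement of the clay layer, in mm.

Mid-depth of clay below the ground surface: z = 2.5 + 5.5/2 = 5.25 m.
Total vertical stress at mid-clay: σ_v = 17.9×2.5 + 17.7×2.75 = 93.425 kPa.
Pore pressure: u = 9.81×(5.25 − 1.5) = 36.788 kPa.
Initial effective stress: σ'_0 = σ_v − u = 93.425 − 36.788 = 56.637 kPa.
Final effective stress: σ'_f = 56.637 + 33.7 = 90.337 kPa.
σ'_f = 90.337 ≤ σ'_p = 126 kPa, so the clay remains overconsolidated and only the recompression index applies:
S_c = C_r·H/(1+e₀)·log₁₀(σ'_f/σ'_0) = 0.046×5.5/2.21×log₁₀(90.337/56.637)
    = 0.11448 × 0.20277 = 0.02321 m

S_c ≈ 23.2 mm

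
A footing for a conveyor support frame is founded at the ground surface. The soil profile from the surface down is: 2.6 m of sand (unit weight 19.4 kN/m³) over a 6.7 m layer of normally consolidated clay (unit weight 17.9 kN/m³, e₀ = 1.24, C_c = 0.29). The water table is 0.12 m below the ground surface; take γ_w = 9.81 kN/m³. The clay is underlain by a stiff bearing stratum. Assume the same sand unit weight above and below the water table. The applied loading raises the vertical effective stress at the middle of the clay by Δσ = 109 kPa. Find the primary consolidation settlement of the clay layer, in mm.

Mid-depth of clay below the ground surface: z = 2.6 + 6.7/2 = 5.95 m.
Total vertical stress at mid-clay: σ_v = 19.4×2.6 + 17.9×3.35 = 110.41 kPa.
Pore pressure: u = 9.81×(5.95 − 0.12) = 57.192 kPa.
Initial effective stress: σ'_0 = σ_v − u = 110.41 − 57.192 = 53.218 kPa.
Final effective stress: σ'_f = σ'_0 + Δσ = 53.218 + 109 = 162.22 kPa.
Normally consolidated clay, so the full stress increment lies on the virgin compression line:
S_c = C_c·H/(1+e₀)·log₁₀(σ'_f/σ'_0) = 0.29×6.7/(1+1.24)×log₁₀(162.22/53.218)
    = 0.86741 × 0.48405 = 0.4199 m

S_c ≈ 420 mm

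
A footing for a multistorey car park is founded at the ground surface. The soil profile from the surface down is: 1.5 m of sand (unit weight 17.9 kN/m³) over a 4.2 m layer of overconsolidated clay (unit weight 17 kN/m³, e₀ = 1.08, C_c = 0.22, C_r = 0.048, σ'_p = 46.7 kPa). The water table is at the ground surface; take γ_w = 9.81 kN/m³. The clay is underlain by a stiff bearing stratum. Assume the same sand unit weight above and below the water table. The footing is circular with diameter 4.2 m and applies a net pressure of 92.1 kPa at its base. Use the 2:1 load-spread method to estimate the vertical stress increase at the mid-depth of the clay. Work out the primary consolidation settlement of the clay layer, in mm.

Mid-depth of clay below the ground surface: z = 1.5 + 4.2/2 = 3.6 m.
Total vertical stress at mid-clay: σ_v = 17.9×1.5 + 17×2.1 = 62.55 kPa.
Pore pressure: u = 9.81×(3.6 − 0) = 35.316 kPa.
Initial effective stress: σ'_0 = σ_v − u = 62.55 − 35.316 = 27.234 kPa.
Stress increase at mid-clay by the 2:1 spreading method:
Δσ ≈ qD²/(D+z)² = 92.1×4.2²/(4.2+3.6)² = 26.704 kPa
Final effective stress: σ'_f = 27.234 + 26.704 = 53.938 kPa.
σ'_f = 53.938 > σ'_p = 46.7 kPa, so the stress path crosses the preconsolidation pressure — recompression up to σ'_p, then virgin compression beyond:
S_c = H/(1+e₀)·[C_r·log₁₀(σ'_p/σ'_0) + C_c·log₁₀(σ'_f/σ'_p)]
    = 4.2/2.08 × [0.048×log₁₀(46.7/27.234) + 0.22×log₁₀(53.938/46.7)]
    = 2.0192 × [0.011242 + 0.013767] = 0.0505 m

S_c ≈ 50.5 mm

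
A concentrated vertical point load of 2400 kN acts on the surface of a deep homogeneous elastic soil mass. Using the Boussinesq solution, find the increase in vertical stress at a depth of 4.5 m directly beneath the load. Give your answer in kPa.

Boussinesq vertical stress below a point load on an elastic half-space:
Δσ_z = 3P/(2πz²) · [1 + (r/z)²]^(−5/2)
r/z = 0/4.5 = 0; [1+(r/z)²]^(−5/2) = 1.
Δσ_z = 3×2400/(2π×4.5²) × 1 = 56.588 × 1 = 56.59 kPa

Δσ_z ≈ 56.6 kPa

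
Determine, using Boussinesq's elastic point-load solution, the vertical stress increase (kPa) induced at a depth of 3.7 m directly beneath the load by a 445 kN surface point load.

Δσ_z ≈ 15.5 kPa

Boussinesq vertical stress below a point load on an elastic half-space:
Δσ_z = 3P/(2πz²) · [1 + (r/z)²]^(−5/2)
r/z = 0/3.7 = 0; [1+(r/z)²]^(−5/2) = 1.
Δσ_z = 3×445/(2π×3.7²) × 1 = 15.52 × 1 = 15.52 kPa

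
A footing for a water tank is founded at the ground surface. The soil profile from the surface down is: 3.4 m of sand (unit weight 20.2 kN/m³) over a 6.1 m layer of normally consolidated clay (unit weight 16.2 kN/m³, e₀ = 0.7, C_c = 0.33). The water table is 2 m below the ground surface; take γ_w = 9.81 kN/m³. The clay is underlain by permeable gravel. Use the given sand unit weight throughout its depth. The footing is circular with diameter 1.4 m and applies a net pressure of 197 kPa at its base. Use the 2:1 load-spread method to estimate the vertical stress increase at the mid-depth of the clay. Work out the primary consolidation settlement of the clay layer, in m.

S_c ≈ 0.0416 m

Mid-depth of clay below the ground surface: z = 3.4 + 6.1/2 = 6.45 m.
Total vertical stress at mid-clay: σ_v = 20.2×3.4 + 16.2×3.05 = 118.09 kPa.
Pore pressure: u = 9.81×(6.45 − 2) = 43.655 kPa.
Initial effective stress: σ'_0 = σ_v − u = 118.09 − 43.655 = 74.435 kPa.
Stress increase at mid-clay by the 2:1 spreading method:
Δσ ≈ qD²/(D+z)² = 197×1.4²/(1.4+6.45)² = 6.2659 kPa
Final effective stress: σ'_f = σ'_0 + Δσ = 74.435 + 6.2659 = 80.701 kPa.
Normally consolidated clay, so the full stress increment lies on the virgin compression line:
S_c = C_c·H/(1+e₀)·log₁₀(σ'_f/σ'_0) = 0.33×6.1/(1+0.7)×log₁₀(80.701/74.435)
    = 1.1841 × 0.035102 = 0.04156 m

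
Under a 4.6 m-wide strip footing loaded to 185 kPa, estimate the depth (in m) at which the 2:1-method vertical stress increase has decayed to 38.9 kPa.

z ≈ 17.3 m

2:1 spreading — at depth z the loaded area has grown by z in each plan dimension:
qB/(B+z) = Δσ_z ⇒ z = qB/Δσ_z − B = 185×4.6/38.9 − 4.6 = 17.28 m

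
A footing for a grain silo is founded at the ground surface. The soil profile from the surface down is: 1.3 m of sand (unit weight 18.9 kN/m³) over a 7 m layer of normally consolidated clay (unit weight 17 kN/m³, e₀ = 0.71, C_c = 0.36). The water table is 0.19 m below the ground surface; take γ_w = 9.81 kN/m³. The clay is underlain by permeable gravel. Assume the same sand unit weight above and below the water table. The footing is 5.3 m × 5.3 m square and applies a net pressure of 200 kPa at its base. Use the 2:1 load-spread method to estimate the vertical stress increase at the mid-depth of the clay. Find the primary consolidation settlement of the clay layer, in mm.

S_c ≈ 565 mm

Mid-depth of clay below the ground surface: z = 1.3 + 7/2 = 4.8 m.
Total vertical stress at mid-clay: σ_v = 18.9×1.3 + 17×3.5 = 84.07 kPa.
Pore pressure: u = 9.81×(4.8 − 0.19) = 45.224 kPa.
Initial effective stress: σ'_0 = σ_v − u = 84.07 − 45.224 = 38.846 kPa.
Stress increase at mid-clay by the 2:1 spreading method:
Δσ = qBL/((B+z)(L+z)) = 200×5.3×5.3/((5.3+4.8)(5.3+4.8)) = 55.073 kPa
Final effective stress: σ'_f = σ'_0 + Δσ = 38.846 + 55.073 = 93.919 kPa.
Normally consolidated clay, so the full stress increment lies on the virgin compression line:
S_c = C_c·H/(1+e₀)·log₁₀(σ'_f/σ'_0) = 0.36×7/(1+0.71)×log₁₀(93.919/38.846)
    = 1.4737 × 0.38341 = 0.565 m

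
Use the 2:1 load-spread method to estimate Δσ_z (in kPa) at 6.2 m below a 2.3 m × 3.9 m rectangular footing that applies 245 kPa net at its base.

By the 2:1 method the load spreads at 1 horizontal : 2 vertical, so at depth z the loaded area has grown by z in each plan dimension:
Δσ = qBL/((B+z)(L+z)) = 245×2.3×3.9/((2.3+6.2)(3.9+6.2)) = 25.599 kPa

Δσ_z ≈ 25.6 kPa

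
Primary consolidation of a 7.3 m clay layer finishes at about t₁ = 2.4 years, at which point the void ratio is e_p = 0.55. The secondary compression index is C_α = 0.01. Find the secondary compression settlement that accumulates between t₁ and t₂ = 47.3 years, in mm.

Secondary compression: S_s = C_α·H/(1+e_p)·log₁₀(t₂/t₁)
S_s = 0.01×7.3/(1+0.55)×log₁₀(47.3/2.4)
    = 0.0471 × 1.295 = 0.06097 m

S_s ≈ 61 mm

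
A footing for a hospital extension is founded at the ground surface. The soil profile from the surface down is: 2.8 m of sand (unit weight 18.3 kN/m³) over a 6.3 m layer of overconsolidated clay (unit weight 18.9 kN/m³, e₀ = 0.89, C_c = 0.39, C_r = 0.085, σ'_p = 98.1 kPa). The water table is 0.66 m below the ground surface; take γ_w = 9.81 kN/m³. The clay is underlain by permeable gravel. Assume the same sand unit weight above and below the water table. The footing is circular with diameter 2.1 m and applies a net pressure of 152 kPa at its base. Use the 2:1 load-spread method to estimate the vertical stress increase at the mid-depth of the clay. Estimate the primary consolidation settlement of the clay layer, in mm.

Mid-depth of clay below the ground surface: z = 2.8 + 6.3/2 = 5.95 m.
Total vertical stress at mid-clay: σ_v = 18.3×2.8 + 18.9×3.15 = 110.78 kPa.
Pore pressure: u = 9.81×(5.95 − 0.66) = 51.895 kPa.
Initial effective stress: σ'_0 = σ_v − u = 110.78 − 51.895 = 58.885 kPa.
Stress increase at mid-clay by the 2:1 spreading method:
Δσ ≈ qD²/(D+z)² = 152×2.1²/(2.1+5.95)² = 10.344 kPa
Final effective stress: σ'_f = 58.885 + 10.344 = 69.229 kPa.
σ'_f = 69.229 ≤ σ'_p = 98.1 kPa, so the clay remains overconsolidated and only the recompression index applies:
S_c = C_r·H/(1+e₀)·log₁₀(σ'_f/σ'_0) = 0.085×6.3/1.89×log₁₀(69.229/58.885)
    = 0.28333 × 0.070283 = 0.01991 m

S_c ≈ 19.9 mm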